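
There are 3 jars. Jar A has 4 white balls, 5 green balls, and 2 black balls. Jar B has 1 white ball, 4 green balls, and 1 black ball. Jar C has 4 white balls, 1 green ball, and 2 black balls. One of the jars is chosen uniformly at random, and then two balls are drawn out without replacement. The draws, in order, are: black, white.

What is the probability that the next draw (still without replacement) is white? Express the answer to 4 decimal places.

For each hypothesis, P(data | H) works out to: P(data | jar A) = (2/11)(4/10) = 0.072727; P(data | jar B) = (1/6)(1/5) = 0.033333; P(data | jar C) = (2/7)(4/6) = 0.19048.
Weighting by the prior gives 1/3 · 0.072727 = 0.024242, 1/3 · 0.033333 = 0.011111, 1/3 · 0.19048 = 0.063492; with total 0.098846.
Normalising, the posterior is P(jar A | data) = 0.24526, P(jar B | data) = 0.11241, P(jar C | data) = 0.64234.
Averaging over the posterior, P(white next | data) = (1/3)(0.24526) + (0)(0.11241) + (3/5)(0.64234) = 0.46715.

0.4672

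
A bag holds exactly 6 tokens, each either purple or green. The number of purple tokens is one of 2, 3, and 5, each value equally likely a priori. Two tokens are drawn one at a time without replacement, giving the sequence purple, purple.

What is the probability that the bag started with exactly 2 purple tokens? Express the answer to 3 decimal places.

0.071

Under each hypothesis, the probability of the observed sequence is: P(data | r = 2) = (2/6)(1/5) = 1/15; P(data | r = 3) = (3/6)(2/5) = 1/5; P(data | r = 5) = (5/6)(4/5) = 2/3.
The prior-weighted likelihoods are 1/3 · 1/15 = 1/45, 1/3 · 1/5 = 1/15, 1/3 · 2/3 = 2/9; with total 14/45.
By Bayes' rule, P(r = 2 | data) = (1/45) / (14/45) = 1/14.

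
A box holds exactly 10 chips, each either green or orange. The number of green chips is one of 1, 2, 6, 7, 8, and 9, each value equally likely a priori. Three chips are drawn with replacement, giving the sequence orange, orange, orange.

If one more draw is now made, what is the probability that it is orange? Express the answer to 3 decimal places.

0.821

For each hypothesis, P(data | H) works out to: P(data | r = 1) = (9/10)(9/10)(9/10) = 0.729; P(data | r = 2) = (8/10)(8/10)(8/10) = 0.512; P(data | r = 6) = (4/10)(4/10)(4/10) = 0.064; P(data | r = 7) = (3/10)(3/10)(3/10) = 0.027; P(data | r = 8) = (2/10)(2/10)(2/10) = 0.008; P(data | r = 9) = (1/10)(1/10)(1/10) = 0.001.
The prior-weighted likelihoods are 1/6 · 0.729 = 0.1215, 1/6 · 0.512 = 0.085333, 1/6 · 0.064 = 0.010667, 1/6 · 0.027 = 0.0045, 1/6 · 0.008 = 0.0013333, 1/6 · 0.001 = 0.00016667; with total 0.2235.
Normalising, the posterior is P(r = 1 | data) = 0.54362, P(r = 2 | data) = 0.3818, P(r = 6 | data) = 0.047726, P(r = 7 | data) = 0.020134, P(r = 8 | data) = 0.0059657, P(r = 9 | data) = 0.00074571.
The predictive probability is P(orange next | data) = (9/10)(0.54362) + (4/5)(0.3818) + (2/5)(0.047726) + (3/10)(0.020134) + (1/5)(0.0059657) + (1/10)(0.00074571) = 0.8211.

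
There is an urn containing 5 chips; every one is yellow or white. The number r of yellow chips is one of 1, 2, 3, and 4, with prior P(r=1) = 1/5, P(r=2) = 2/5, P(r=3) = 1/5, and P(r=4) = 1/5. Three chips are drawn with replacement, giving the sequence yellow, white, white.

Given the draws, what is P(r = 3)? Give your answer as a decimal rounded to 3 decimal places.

0.176

The likelihood of the observed sequence under each hypothesis: P(data | r = 1) = (1/5)(4/5)(4/5) = 16/125; P(data | r = 2) = (2/5)(3/5)(3/5) = 18/125; P(data | r = 3) = (3/5)(2/5)(2/5) = 12/125; P(data | r = 4) = (4/5)(1/5)(1/5) = 4/125.
The prior-weighted likelihoods are 1/5 · 16/125 = 16/625, 2/5 · 18/125 = 36/625, 1/5 · 12/125 = 12/625, 1/5 · 4/125 = 4/625; with total 68/625.
By Bayes' rule, P(r = 3 | data) = (12/625) / (68/625) = 3/17.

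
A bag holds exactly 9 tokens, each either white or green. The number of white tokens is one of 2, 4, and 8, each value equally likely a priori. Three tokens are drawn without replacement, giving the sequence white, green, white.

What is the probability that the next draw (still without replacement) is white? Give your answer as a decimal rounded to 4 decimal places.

0.5846

Under each hypothesis, the probability of the observed sequence is: P(data | r = 2) = (2/9)(7/8)(1/7) = 1/36; P(data | r = 4) = (4/9)(5/8)(3/7) = 5/42; P(data | r = 8) = (8/9)(1/8)(7/7) = 1/9.
Weighting by the prior gives 1/3 · 1/36 = 1/108, 1/3 · 5/42 = 5/126, 1/3 · 1/9 = 1/27; summing to 65/756.
Normalising, the posterior is P(r = 2 | data) = 7/65, P(r = 4 | data) = 6/13, P(r = 8 | data) = 28/65.
So P(white next | data) = Σ P(white next | H) P(H | data) = (0)(7/65) + (1/3)(6/13) + (1)(28/65) = 38/65.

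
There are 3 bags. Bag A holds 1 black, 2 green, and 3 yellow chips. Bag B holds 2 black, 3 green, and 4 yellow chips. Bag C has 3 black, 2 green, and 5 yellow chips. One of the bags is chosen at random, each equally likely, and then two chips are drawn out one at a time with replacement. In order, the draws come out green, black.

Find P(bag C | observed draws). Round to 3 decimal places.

The likelihood of the observed sequence under each hypothesis: P(data | bag A) = (2/6)(1/6) = 0.055556; P(data | bag B) = (3/9)(2/9) = 0.074074; P(data | bag C) = (2/10)(3/10) = 0.06.
Multiplying each by its prior: 1/3 · 0.055556 = 0.018519, 1/3 · 0.074074 = 0.024691, 1/3 · 0.06 = 0.02; with total 0.06321.
So P(bag C | data) = (0.02) / (0.06321) = 0.31641.

0.316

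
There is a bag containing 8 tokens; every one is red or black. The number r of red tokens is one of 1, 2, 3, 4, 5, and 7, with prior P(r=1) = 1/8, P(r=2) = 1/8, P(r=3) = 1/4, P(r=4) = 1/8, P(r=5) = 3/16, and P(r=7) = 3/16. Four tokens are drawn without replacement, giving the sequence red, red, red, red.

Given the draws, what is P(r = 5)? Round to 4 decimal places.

The likelihood of the observed sequence under each hypothesis: P(data | r = 1) = (1/8)(0/7) = 0; P(data | r = 2) = (2/8)(1/7)(0/6) = 0; P(data | r = 3) = (3/8)(2/7)(1/6)(0/5) = 0; P(data | r = 4) = (4/8)(3/7)(2/6)(1/5) = 1/70; P(data | r = 5) = (5/8)(4/7)(3/6)(2/5) = 1/14; P(data | r = 7) = (7/8)(6/7)(5/6)(4/5) = 1/2.
Multiplying each by its prior: 1/8 · 0 = 0, 1/8 · 0 = 0, 1/4 · 0 = 0, 1/8 · 1/70 = 1/560, 3/16 · 1/14 = 3/224, 3/16 · 1/2 = 3/32; with total 61/560.
Therefore the posterior P(r = 5 | data) = (3/224) / (61/560) = 15/122.

0.1230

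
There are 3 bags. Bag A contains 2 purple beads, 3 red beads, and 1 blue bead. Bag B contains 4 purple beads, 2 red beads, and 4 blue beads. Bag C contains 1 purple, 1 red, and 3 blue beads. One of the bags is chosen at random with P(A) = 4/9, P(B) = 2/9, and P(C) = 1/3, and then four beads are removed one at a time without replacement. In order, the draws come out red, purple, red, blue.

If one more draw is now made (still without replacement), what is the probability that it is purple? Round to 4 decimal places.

0.5000

For each hypothesis, P(data | H) works out to: P(data | bag A) = (3/6)(2/5)(2/4)(1/3) = 0.033333; P(data | bag B) = (2/10)(4/9)(1/8)(4/7) = 0.0063492; P(data | bag C) = (1/5)(1/4)(0/3) = 0.
The prior-weighted likelihoods are 4/9 · 0.033333 = 0.014815, 2/9 · 0.0063492 = 0.0014109, 1/3 · 0 = 0; summing to 0.016226.
Normalising, the posterior is P(bag A | data) = 0.91304, P(bag B | data) = 0.086957, P(bag C | data) = 0.
So P(purple next | data) = Σ P(purple next | H) P(H | data) = (1/2)(0.91304) + (1/2)(0.086957) = 0.5.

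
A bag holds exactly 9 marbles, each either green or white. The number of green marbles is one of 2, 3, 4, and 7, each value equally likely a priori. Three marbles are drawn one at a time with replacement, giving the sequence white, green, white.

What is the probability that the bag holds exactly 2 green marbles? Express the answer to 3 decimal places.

0.293

Compute the likelihood of the observed sequence for each case: P(data | r = 2) = (7/9)(2/9)(7/9) = 0.13443; P(data | r = 3) = (6/9)(3/9)(6/9) = 0.14815; P(data | r = 4) = (5/9)(4/9)(5/9) = 0.13717; P(data | r = 7) = (2/9)(7/9)(2/9) = 0.038409.
Weighting by the prior gives 1/4 · 0.13443 = 0.033608, 1/4 · 0.14815 = 0.037037, 1/4 · 0.13717 = 0.034294, 1/4 · 0.038409 = 0.0096022; with total 0.11454.
Hence P(r = 2 | data) = (0.033608) / (0.11454) = 0.29341.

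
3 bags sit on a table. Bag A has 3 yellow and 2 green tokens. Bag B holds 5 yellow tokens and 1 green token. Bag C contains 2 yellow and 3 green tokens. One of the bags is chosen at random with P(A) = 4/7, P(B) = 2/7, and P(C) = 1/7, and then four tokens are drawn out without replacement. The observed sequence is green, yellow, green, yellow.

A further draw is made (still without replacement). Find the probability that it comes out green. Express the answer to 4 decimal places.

For each hypothesis, P(data | H) works out to: P(data | bag A) = (2/5)(3/4)(1/3)(2/2) = 1/10; P(data | bag B) = (1/6)(5/5)(0/4) = 0; P(data | bag C) = (3/5)(2/4)(2/3)(1/2) = 1/10.
Weighting by the prior gives 4/7 · 1/10 = 2/35, 2/7 · 0 = 0, 1/7 · 1/10 = 1/70; with total 1/14.
Normalising, the posterior is P(bag A | data) = 4/5, P(bag B | data) = 0, P(bag C | data) = 1/5.
Averaging over the posterior, P(green next | data) = (0)(4/5) + (1)(1/5) = 1/5.

0.2000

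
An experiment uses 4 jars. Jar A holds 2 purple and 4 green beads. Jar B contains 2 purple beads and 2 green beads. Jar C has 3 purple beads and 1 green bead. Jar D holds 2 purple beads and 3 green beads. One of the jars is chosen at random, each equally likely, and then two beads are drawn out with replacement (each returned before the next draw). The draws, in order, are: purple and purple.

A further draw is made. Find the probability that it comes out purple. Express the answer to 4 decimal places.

0.5979

Under each hypothesis, the probability of the observed sequence is: P(data | jar A) = (2/6)(2/6) = 0.11111; P(data | jar B) = (2/4)(2/4) = 0.25; P(data | jar C) = (3/4)(3/4) = 0.5625; P(data | jar D) = (2/5)(2/5) = 0.16.
Weighting by the prior gives 1/4 · 0.11111 = 0.027778, 1/4 · 0.25 = 0.0625, 1/4 · 0.5625 = 0.14062, 1/4 · 0.16 = 0.04; these sum to 0.2709.
The posterior is then P(jar A | data) = 0.10254, P(jar B | data) = 0.23071, P(jar C | data) = 0.5191, P(jar D | data) = 0.14765.
The predictive probability is P(purple next | data) = (1/3)(0.10254) + (1/2)(0.23071) + (3/4)(0.5191) + (2/5)(0.14765) = 0.59792.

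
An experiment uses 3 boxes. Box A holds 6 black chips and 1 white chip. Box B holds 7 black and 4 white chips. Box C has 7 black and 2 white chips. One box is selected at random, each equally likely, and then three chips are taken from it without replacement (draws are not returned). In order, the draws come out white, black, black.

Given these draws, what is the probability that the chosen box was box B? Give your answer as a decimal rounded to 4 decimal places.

Under each hypothesis, the probability of the observed sequence is: P(data | box A) = (1/7)(6/6)(5/5) = 1/7; P(data | box B) = (4/11)(7/10)(6/9) = 28/165; P(data | box C) = (2/9)(7/8)(6/7) = 1/6.
Multiplying each by its prior: 1/3 · 1/7 = 1/21, 1/3 · 28/165 = 28/495, 1/3 · 1/6 = 1/18; these sum to 123/770.
Hence P(box B | data) = (28/495) / (123/770) = 392/1107.

0.3541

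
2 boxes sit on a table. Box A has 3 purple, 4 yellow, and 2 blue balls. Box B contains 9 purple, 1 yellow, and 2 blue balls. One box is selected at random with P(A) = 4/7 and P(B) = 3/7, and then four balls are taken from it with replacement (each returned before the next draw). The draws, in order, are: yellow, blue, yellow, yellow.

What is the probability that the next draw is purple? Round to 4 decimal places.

For each hypothesis, P(data | H) works out to: P(data | box A) = (4/9)(2/9)(4/9)(4/9) = 0.019509; P(data | box B) = (1/12)(2/12)(1/12)(1/12) = 9.6451e-05.
Weighting by the prior gives 4/7 · 0.019509 = 0.011148, 3/7 · 9.6451e-05 = 4.1336e-05; summing to 0.011189.
Normalising, the posterior is P(box A | data) = 0.99631, P(box B | data) = 0.0036942.
Averaging over the posterior, P(purple next | data) = (1/3)(0.99631) + (3/4)(0.0036942) = 0.33487.

0.3349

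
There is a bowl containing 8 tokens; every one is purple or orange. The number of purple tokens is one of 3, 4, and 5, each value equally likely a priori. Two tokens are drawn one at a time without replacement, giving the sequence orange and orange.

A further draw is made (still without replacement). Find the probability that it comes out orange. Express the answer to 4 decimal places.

0.3947

Under each hypothesis, the probability of the observed sequence is: P(data | r = 3) = (5/8)(4/7) = 5/14; P(data | r = 4) = (4/8)(3/7) = 3/14; P(data | r = 5) = (3/8)(2/7) = 3/28.
Multiplying each by its prior: 1/3 · 5/14 = 5/42, 1/3 · 3/14 = 1/14, 1/3 · 3/28 = 1/28; summing to 19/84.
Dividing through by the total gives posterior P(r = 3 | data) = 10/19, P(r = 4 | data) = 6/19, P(r = 5 | data) = 3/19.
The predictive probability is P(orange next | data) = (1/2)(10/19) + (1/3)(6/19) + (1/6)(3/19) = 15/38.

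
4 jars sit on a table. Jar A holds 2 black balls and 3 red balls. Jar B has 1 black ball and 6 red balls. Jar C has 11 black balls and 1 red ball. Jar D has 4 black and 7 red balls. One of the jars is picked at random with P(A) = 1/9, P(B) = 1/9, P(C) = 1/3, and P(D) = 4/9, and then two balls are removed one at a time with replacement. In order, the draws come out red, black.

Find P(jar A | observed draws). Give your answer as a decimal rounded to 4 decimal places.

For each hypothesis, P(data | H) works out to: P(data | jar A) = (3/5)(2/5) = 0.24; P(data | jar B) = (6/7)(1/7) = 0.12245; P(data | jar C) = (1/12)(11/12) = 0.076389; P(data | jar D) = (7/11)(4/11) = 0.2314.
Weighting by the prior gives 1/9 · 0.24 = 0.026667, 1/9 · 0.12245 = 0.013605, 1/3 · 0.076389 = 0.025463, 4/9 · 0.2314 = 0.10285; these sum to 0.16858.
So P(jar A | data) = (0.026667) / (0.16858) = 0.15818.

0.1582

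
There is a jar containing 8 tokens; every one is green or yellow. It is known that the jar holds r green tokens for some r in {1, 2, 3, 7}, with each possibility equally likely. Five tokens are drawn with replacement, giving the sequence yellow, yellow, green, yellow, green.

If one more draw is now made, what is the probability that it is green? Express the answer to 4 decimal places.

0.3039

For each hypothesis, P(data | H) works out to: P(data | r = 1) = (7/8)(7/8)(1/8)(7/8)(1/8) = 0.010468; P(data | r = 2) = (6/8)(6/8)(2/8)(6/8)(2/8) = 0.026367; P(data | r = 3) = (5/8)(5/8)(3/8)(5/8)(3/8) = 0.034332; P(data | r = 7) = (1/8)(1/8)(7/8)(1/8)(7/8) = 0.0014954.
The prior-weighted likelihoods are 1/4 · 0.010468 = 0.0026169, 1/4 · 0.026367 = 0.0065918, 1/4 · 0.034332 = 0.0085831, 1/4 · 0.0014954 = 0.00037384; with total 0.018166.
Normalising, the posterior is P(r = 1 | data) = 0.14406, P(r = 2 | data) = 0.36287, P(r = 3 | data) = 0.47249, P(r = 7 | data) = 0.02058.
Averaging over the posterior, P(green next | data) = (1/8)(0.14406) + (1/4)(0.36287) + (3/8)(0.47249) + (7/8)(0.02058) = 0.30392.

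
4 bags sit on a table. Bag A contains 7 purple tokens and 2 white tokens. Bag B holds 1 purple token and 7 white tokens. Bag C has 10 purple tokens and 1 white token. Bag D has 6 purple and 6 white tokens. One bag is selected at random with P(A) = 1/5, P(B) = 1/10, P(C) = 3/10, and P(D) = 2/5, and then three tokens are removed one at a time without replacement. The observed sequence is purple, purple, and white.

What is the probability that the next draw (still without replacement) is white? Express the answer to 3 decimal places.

0.311

The likelihood of the observed sequence under each hypothesis: P(data | bag A) = (7/9)(6/8)(2/7) = 1/6; P(data | bag B) = (1/8)(0/7) = 0; P(data | bag C) = (10/11)(9/10)(1/9) = 1/11; P(data | bag D) = (6/12)(5/11)(6/10) = 3/22.
The prior-weighted likelihoods are 1/5 · 1/6 = 1/30, 1/10 · 0 = 0, 3/10 · 1/11 = 3/110, 2/5 · 3/22 = 3/55; these sum to 19/165.
The posterior is then P(bag A | data) = 11/38, P(bag B | data) = 0, P(bag C | data) = 9/38, P(bag D | data) = 9/19.
So P(white next | data) = Σ P(white next | H) P(H | data) = (1/6)(11/38) + (0)(9/38) + (5/9)(9/19) = 71/228.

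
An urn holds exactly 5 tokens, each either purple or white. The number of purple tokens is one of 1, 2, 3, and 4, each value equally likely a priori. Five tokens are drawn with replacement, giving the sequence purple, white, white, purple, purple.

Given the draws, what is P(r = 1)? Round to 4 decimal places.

Under each hypothesis, the probability of the observed sequence is: P(data | r = 1) = (1/5)(4/5)(4/5)(1/5)(1/5) = 0.00512; P(data | r = 2) = (2/5)(3/5)(3/5)(2/5)(2/5) = 0.02304; P(data | r = 3) = (3/5)(2/5)(2/5)(3/5)(3/5) = 0.03456; P(data | r = 4) = (4/5)(1/5)(1/5)(4/5)(4/5) = 0.02048.
The prior-weighted likelihoods are 1/4 · 0.00512 = 0.00128, 1/4 · 0.02304 = 0.00576, 1/4 · 0.03456 = 0.00864, 1/4 · 0.02048 = 0.00512; summing to 0.0208.
Hence P(r = 1 | data) = (0.00128) / (0.0208) = 0.061538.

0.0615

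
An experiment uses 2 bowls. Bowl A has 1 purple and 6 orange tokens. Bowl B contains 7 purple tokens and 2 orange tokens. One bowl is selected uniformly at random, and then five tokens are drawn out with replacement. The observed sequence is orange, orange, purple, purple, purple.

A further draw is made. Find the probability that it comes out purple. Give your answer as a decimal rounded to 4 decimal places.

0.7242

Under each hypothesis, the probability of the observed sequence is: P(data | bowl A) = (6/7)(6/7)(1/7)(1/7)(1/7) = 0.002142; P(data | bowl B) = (2/9)(2/9)(7/9)(7/9)(7/9) = 0.023235.
The prior-weighted likelihoods are 1/2 · 0.002142 = 0.001071, 1/2 · 0.023235 = 0.011617; summing to 0.012688.
Normalising, the posterior is P(bowl A | data) = 0.084406, P(bowl B | data) = 0.91559.
The predictive probability is P(purple next | data) = (1/7)(0.084406) + (7/9)(0.91559) = 0.72419.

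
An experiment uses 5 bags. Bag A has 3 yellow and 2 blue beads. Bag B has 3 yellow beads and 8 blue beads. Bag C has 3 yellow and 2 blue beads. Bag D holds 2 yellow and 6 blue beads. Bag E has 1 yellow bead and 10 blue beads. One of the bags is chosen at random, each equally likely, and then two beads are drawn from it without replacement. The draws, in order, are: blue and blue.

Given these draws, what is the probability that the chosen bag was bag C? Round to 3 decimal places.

The likelihood of the observed sequence under each hypothesis: P(data | bag A) = (2/5)(1/4) = 0.1; P(data | bag B) = (8/11)(7/10) = 0.50909; P(data | bag C) = (2/5)(1/4) = 0.1; P(data | bag D) = (6/8)(5/7) = 0.53571; P(data | bag E) = (10/11)(9/10) = 0.81818.
Weighting by the prior gives 1/5 · 0.1 = 0.02, 1/5 · 0.50909 = 0.10182, 1/5 · 0.1 = 0.02, 1/5 · 0.53571 = 0.10714, 1/5 · 0.81818 = 0.16364; with total 0.4126.
Therefore the posterior P(bag C | data) = (0.02) / (0.4126) = 0.048473.

0.048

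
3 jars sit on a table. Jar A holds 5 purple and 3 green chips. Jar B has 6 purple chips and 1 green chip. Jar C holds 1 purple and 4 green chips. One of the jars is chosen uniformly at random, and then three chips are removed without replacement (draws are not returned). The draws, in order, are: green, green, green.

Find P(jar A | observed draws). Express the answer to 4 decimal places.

0.0427

The likelihood of the observed sequence under each hypothesis: P(data | jar A) = (3/8)(2/7)(1/6) = 1/56; P(data | jar B) = (1/7)(0/6) = 0; P(data | jar C) = (4/5)(3/4)(2/3) = 2/5.
The prior-weighted likelihoods are 1/3 · 1/56 = 1/168, 1/3 · 0 = 0, 1/3 · 2/5 = 2/15; summing to 39/280.
Hence P(jar A | data) = (1/168) / (39/280) = 5/117.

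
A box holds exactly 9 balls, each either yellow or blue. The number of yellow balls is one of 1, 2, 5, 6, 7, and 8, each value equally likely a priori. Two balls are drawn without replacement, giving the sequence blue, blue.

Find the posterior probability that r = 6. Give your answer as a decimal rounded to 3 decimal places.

0.051

Under each hypothesis, the probability of the observed sequence is: P(data | r = 1) = (8/9)(7/8) = 7/9; P(data | r = 2) = (7/9)(6/8) = 7/12; P(data | r = 5) = (4/9)(3/8) = 1/6; P(data | r = 6) = (3/9)(2/8) = 1/12; P(data | r = 7) = (2/9)(1/8) = 1/36; P(data | r = 8) = (1/9)(0/8) = 0.
Multiplying each by its prior: 1/6 · 7/9 = 7/54, 1/6 · 7/12 = 7/72, 1/6 · 1/6 = 1/36, 1/6 · 1/12 = 1/72, 1/6 · 1/36 = 1/216, 1/6 · 0 = 0; summing to 59/216.
Hence P(r = 6 | data) = (1/72) / (59/216) = 3/59.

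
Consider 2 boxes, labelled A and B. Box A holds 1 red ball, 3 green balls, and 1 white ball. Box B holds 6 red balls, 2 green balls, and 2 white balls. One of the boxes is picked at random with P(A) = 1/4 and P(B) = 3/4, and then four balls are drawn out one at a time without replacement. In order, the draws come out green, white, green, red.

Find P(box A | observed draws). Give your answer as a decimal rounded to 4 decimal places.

For each hypothesis, P(data | H) works out to: P(data | box A) = (3/5)(1/4)(2/3)(1/2) = 1/20; P(data | box B) = (2/10)(2/9)(1/8)(6/7) = 1/210.
Multiplying each by its prior: 1/4 · 1/20 = 1/80, 3/4 · 1/210 = 1/280; summing to 9/560.
By Bayes' rule, P(box A | data) = (1/80) / (9/560) = 7/9.

0.7778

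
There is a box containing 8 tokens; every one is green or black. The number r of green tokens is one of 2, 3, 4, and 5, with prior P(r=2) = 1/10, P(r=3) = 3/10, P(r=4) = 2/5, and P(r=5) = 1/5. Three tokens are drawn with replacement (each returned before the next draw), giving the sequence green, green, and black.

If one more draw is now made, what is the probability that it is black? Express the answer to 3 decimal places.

For each hypothesis, P(data | H) works out to: P(data | r = 2) = (2/8)(2/8)(6/8) = 0.046875; P(data | r = 3) = (3/8)(3/8)(5/8) = 0.087891; P(data | r = 4) = (4/8)(4/8)(4/8) = 0.125; P(data | r = 5) = (5/8)(5/8)(3/8) = 0.14648.
Weighting by the prior gives 1/10 · 0.046875 = 0.0046875, 3/10 · 0.087891 = 0.026367, 2/5 · 0.125 = 0.05, 1/5 · 0.14648 = 0.029297; these sum to 0.11035.
Dividing through by the total gives posterior P(r = 2 | data) = 0.042478, P(r = 3 | data) = 0.23894, P(r = 4 | data) = 0.4531, P(r = 5 | data) = 0.26549.
Averaging over the posterior, P(black next | data) = (3/4)(0.042478) + (5/8)(0.23894) + (1/2)(0.4531) + (3/8)(0.26549) = 0.5073.

0.507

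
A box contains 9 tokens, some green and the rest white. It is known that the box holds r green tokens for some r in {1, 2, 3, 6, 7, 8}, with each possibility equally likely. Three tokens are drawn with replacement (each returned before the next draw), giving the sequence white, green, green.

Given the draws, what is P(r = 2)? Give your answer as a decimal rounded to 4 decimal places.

0.0778

For each hypothesis, P(data | H) works out to: P(data | r = 1) = (8/9)(1/9)(1/9) = 0.010974; P(data | r = 2) = (7/9)(2/9)(2/9) = 0.038409; P(data | r = 3) = (6/9)(3/9)(3/9) = 0.074074; P(data | r = 6) = (3/9)(6/9)(6/9) = 0.14815; P(data | r = 7) = (2/9)(7/9)(7/9) = 0.13443; P(data | r = 8) = (1/9)(8/9)(8/9) = 0.087791.
Multiplying each by its prior: 1/6 · 0.010974 = 0.001829, 1/6 · 0.038409 = 0.0064015, 1/6 · 0.074074 = 0.012346, 1/6 · 0.14815 = 0.024691, 1/6 · 0.13443 = 0.022405, 1/6 · 0.087791 = 0.014632; with total 0.082305.
Therefore the posterior P(r = 2 | data) = (0.0064015) / (0.082305) = 0.077778.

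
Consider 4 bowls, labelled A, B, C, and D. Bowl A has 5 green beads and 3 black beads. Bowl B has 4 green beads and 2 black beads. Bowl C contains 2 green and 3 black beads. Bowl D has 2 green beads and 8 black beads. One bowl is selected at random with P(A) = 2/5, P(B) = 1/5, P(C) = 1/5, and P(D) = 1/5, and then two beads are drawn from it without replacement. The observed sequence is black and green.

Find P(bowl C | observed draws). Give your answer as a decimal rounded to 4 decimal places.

0.2343

The likelihood of the observed sequence under each hypothesis: P(data | bowl A) = (3/8)(5/7) = 0.26786; P(data | bowl B) = (2/6)(4/5) = 0.26667; P(data | bowl C) = (3/5)(2/4) = 0.3; P(data | bowl D) = (8/10)(2/9) = 0.17778.
Multiplying each by its prior: 2/5 · 0.26786 = 0.10714, 1/5 · 0.26667 = 0.053333, 1/5 · 0.3 = 0.06, 1/5 · 0.17778 = 0.035556; summing to 0.25603.
Therefore the posterior P(bowl C | data) = (0.06) / (0.25603) = 0.23435.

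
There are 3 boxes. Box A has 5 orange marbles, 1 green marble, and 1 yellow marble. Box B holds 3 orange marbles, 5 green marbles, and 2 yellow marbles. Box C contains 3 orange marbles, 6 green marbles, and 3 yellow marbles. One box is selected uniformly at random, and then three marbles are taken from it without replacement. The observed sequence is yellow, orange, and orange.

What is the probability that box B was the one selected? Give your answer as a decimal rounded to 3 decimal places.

0.133

For each hypothesis, P(data | H) works out to: P(data | box A) = (1/7)(5/6)(4/5) = 2/21; P(data | box B) = (2/10)(3/9)(2/8) = 1/60; P(data | box C) = (3/12)(3/11)(2/10) = 3/220.
Weighting by the prior gives 1/3 · 2/21 = 2/63, 1/3 · 1/60 = 1/180, 1/3 · 3/220 = 1/220; with total 29/693.
Therefore the posterior P(box B | data) = (1/180) / (29/693) = 77/580.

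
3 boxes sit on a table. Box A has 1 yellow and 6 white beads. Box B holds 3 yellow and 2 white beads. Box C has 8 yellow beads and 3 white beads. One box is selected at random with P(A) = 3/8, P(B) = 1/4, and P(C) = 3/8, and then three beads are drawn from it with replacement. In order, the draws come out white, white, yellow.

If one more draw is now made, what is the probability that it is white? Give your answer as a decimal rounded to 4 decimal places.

0.5842

Compute the likelihood of the observed sequence for each case: P(data | box A) = (6/7)(6/7)(1/7) = 0.10496; P(data | box B) = (2/5)(2/5)(3/5) = 0.096; P(data | box C) = (3/11)(3/11)(8/11) = 0.054095.
Multiplying each by its prior: 3/8 · 0.10496 = 0.039359, 1/4 · 0.096 = 0.024, 3/8 · 0.054095 = 0.020285; summing to 0.083644.
Dividing through by the total gives posterior P(box A | data) = 0.47055, P(box B | data) = 0.28693, P(box C | data) = 0.24252.
The predictive probability is P(white next | data) = (6/7)(0.47055) + (2/5)(0.28693) + (3/11)(0.24252) = 0.58424.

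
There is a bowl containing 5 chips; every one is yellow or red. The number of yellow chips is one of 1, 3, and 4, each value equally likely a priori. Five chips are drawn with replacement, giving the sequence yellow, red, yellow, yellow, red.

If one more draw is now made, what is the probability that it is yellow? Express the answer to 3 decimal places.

0.634

Under each hypothesis, the probability of the observed sequence is: P(data | r = 1) = (1/5)(4/5)(1/5)(1/5)(4/5) = 0.00512; P(data | r = 3) = (3/5)(2/5)(3/5)(3/5)(2/5) = 0.03456; P(data | r = 4) = (4/5)(1/5)(4/5)(4/5)(1/5) = 0.02048.
The prior-weighted likelihoods are 1/3 · 0.00512 = 0.0017067, 1/3 · 0.03456 = 0.01152, 1/3 · 0.02048 = 0.0068267; summing to 0.020053.
The posterior is then P(r = 1 | data) = 0.085106, P(r = 3 | data) = 0.57447, P(r = 4 | data) = 0.34043.
So P(yellow next | data) = Σ P(yellow next | H) P(H | data) = (1/5)(0.085106) + (3/5)(0.57447) + (4/5)(0.34043) = 0.63404.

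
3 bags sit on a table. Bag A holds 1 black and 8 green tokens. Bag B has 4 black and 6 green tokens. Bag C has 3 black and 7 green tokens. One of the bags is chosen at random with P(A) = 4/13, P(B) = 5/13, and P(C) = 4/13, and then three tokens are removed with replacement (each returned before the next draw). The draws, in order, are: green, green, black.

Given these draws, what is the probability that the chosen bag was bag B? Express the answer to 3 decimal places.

For each hypothesis, P(data | H) works out to: P(data | bag A) = (8/9)(8/9)(1/9) = 0.087791; P(data | bag B) = (6/10)(6/10)(4/10) = 0.144; P(data | bag C) = (7/10)(7/10)(3/10) = 0.147.
The prior-weighted likelihoods are 4/13 · 0.087791 = 0.027013, 5/13 · 0.144 = 0.055385, 4/13 · 0.147 = 0.045231; with total 0.12763.
By Bayes' rule, P(bag B | data) = (0.055385) / (0.12763) = 0.43395.

0.434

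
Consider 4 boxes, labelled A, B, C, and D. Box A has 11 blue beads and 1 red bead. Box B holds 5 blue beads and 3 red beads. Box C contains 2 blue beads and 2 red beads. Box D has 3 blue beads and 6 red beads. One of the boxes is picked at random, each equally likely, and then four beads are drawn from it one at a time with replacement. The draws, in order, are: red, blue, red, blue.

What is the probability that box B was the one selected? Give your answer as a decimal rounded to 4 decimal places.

Compute the likelihood of the observed sequence for each case: P(data | box A) = (1/12)(11/12)(1/12)(11/12) = 0.0058353; P(data | box B) = (3/8)(5/8)(3/8)(5/8) = 0.054932; P(data | box C) = (2/4)(2/4)(2/4)(2/4) = 0.0625; P(data | box D) = (6/9)(3/9)(6/9)(3/9) = 0.049383.
The prior-weighted likelihoods are 1/4 · 0.0058353 = 0.0014588, 1/4 · 0.054932 = 0.013733, 1/4 · 0.0625 = 0.015625, 1/4 · 0.049383 = 0.012346; these sum to 0.043162.
Therefore the posterior P(box B | data) = (0.013733) / (0.043162) = 0.31817.

0.3182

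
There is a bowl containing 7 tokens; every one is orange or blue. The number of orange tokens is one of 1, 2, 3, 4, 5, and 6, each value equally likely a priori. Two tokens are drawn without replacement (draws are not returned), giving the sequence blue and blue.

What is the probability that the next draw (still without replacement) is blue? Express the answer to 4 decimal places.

0.6000

Compute the likelihood of the observed sequence for each case: P(data | r = 1) = (6/7)(5/6) = 5/7; P(data | r = 2) = (5/7)(4/6) = 10/21; P(data | r = 3) = (4/7)(3/6) = 2/7; P(data | r = 4) = (3/7)(2/6) = 1/7; P(data | r = 5) = (2/7)(1/6) = 1/21; P(data | r = 6) = (1/7)(0/6) = 0.
The prior-weighted likelihoods are 1/6 · 5/7 = 5/42, 1/6 · 10/21 = 5/63, 1/6 · 2/7 = 1/21, 1/6 · 1/7 = 1/42, 1/6 · 1/21 = 1/126, 1/6 · 0 = 0; summing to 5/18.
Normalising, the posterior is P(r = 1 | data) = 3/7, P(r = 2 | data) = 2/7, P(r = 3 | data) = 6/35, P(r = 4 | data) = 3/35, P(r = 5 | data) = 1/35, P(r = 6 | data) = 0.
Averaging over the posterior, P(blue next | data) = (4/5)(3/7) + (3/5)(2/7) + (2/5)(6/35) + (1/5)(3/35) + (0)(1/35) = 3/5.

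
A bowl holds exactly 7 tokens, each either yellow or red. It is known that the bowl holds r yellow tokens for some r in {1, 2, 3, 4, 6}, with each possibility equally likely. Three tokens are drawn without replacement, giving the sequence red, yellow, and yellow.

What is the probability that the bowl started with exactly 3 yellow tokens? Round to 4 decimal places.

The likelihood of the observed sequence under each hypothesis: P(data | r = 1) = (6/7)(1/6)(0/5) = 0; P(data | r = 2) = (5/7)(2/6)(1/5) = 1/21; P(data | r = 3) = (4/7)(3/6)(2/5) = 4/35; P(data | r = 4) = (3/7)(4/6)(3/5) = 6/35; P(data | r = 6) = (1/7)(6/6)(5/5) = 1/7.
Multiplying each by its prior: 1/5 · 0 = 0, 1/5 · 1/21 = 1/105, 1/5 · 4/35 = 4/175, 1/5 · 6/35 = 6/175, 1/5 · 1/7 = 1/35; with total 2/21.
By Bayes' rule, P(r = 3 | data) = (4/175) / (2/21) = 6/25.

0.2400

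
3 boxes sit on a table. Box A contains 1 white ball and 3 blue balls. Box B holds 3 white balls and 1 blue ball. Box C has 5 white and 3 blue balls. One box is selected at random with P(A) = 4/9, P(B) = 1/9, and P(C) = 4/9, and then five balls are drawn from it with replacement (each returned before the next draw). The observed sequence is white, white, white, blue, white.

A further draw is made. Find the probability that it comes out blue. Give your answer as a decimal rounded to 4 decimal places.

Compute the likelihood of the observed sequence for each case: P(data | box A) = (1/4)(1/4)(1/4)(3/4)(1/4) = 0.0029297; P(data | box B) = (3/4)(3/4)(3/4)(1/4)(3/4) = 0.079102; P(data | box C) = (5/8)(5/8)(5/8)(3/8)(5/8) = 0.05722.
Weighting by the prior gives 4/9 · 0.0029297 = 0.0013021, 1/9 · 0.079102 = 0.0087891, 4/9 · 0.05722 = 0.025431; summing to 0.035522.
Normalising, the posterior is P(box A | data) = 0.036655, P(box B | data) = 0.24742, P(box C | data) = 0.71592.
The predictive probability is P(blue next | data) = (3/4)(0.036655) + (1/4)(0.24742) + (3/8)(0.71592) = 0.35782.

0.3578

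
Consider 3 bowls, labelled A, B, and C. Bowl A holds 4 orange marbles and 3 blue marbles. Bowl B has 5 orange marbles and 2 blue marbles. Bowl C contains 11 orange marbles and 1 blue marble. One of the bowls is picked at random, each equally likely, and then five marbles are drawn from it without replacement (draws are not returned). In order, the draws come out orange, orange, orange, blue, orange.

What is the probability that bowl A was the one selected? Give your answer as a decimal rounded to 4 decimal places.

0.1379

The likelihood of the observed sequence under each hypothesis: P(data | bowl A) = (4/7)(3/6)(2/5)(3/4)(1/3) = 1/35; P(data | bowl B) = (5/7)(4/6)(3/5)(2/4)(2/3) = 2/21; P(data | bowl C) = (11/12)(10/11)(9/10)(1/9)(8/8) = 1/12.
The prior-weighted likelihoods are 1/3 · 1/35 = 1/105, 1/3 · 2/21 = 2/63, 1/3 · 1/12 = 1/36; these sum to 29/420.
By Bayes' rule, P(bowl A | data) = (1/105) / (29/420) = 4/29.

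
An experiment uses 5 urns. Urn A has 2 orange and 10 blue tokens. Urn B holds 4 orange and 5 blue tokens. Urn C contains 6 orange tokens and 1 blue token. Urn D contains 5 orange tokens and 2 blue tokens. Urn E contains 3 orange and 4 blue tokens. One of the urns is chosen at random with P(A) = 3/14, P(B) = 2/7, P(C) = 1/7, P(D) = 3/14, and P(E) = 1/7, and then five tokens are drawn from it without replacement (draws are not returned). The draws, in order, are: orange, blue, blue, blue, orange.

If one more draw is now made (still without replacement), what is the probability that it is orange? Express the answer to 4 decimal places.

For each hypothesis, P(data | H) works out to: P(data | urn A) = (2/12)(10/11)(9/10)(8/9)(1/8) = 0.015152; P(data | urn B) = (4/9)(5/8)(4/7)(3/6)(3/5) = 0.047619; P(data | urn C) = (6/7)(1/6)(0/5) = 0; P(data | urn D) = (5/7)(2/6)(1/5)(0/4) = 0; P(data | urn E) = (3/7)(4/6)(3/5)(2/4)(2/3) = 0.057143.
Multiplying each by its prior: 3/14 · 0.015152 = 0.0032468, 2/7 · 0.047619 = 0.013605, 1/7 · 0 = 0, 3/14 · 0 = 0, 1/7 · 0.057143 = 0.0081633; with total 0.025015.
Normalising, the posterior is P(urn A | data) = 0.12979, P(urn B | data) = 0.54388, P(urn C | data) = 0, P(urn D | data) = 0, P(urn E | data) = 0.32633.
Averaging over the posterior, P(orange next | data) = (0)(0.12979) + (1/2)(0.54388) + (1/2)(0.32633) = 0.43511.

0.4351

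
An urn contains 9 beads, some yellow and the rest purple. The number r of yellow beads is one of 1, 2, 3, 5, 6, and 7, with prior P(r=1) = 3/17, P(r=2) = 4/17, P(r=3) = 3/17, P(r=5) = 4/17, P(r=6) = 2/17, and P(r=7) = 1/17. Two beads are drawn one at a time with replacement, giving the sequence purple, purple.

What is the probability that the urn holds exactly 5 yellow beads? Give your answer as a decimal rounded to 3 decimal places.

For each hypothesis, P(data | H) works out to: P(data | r = 1) = (8/9)(8/9) = 0.79012; P(data | r = 2) = (7/9)(7/9) = 0.60494; P(data | r = 3) = (6/9)(6/9) = 0.44444; P(data | r = 5) = (4/9)(4/9) = 0.19753; P(data | r = 6) = (3/9)(3/9) = 0.11111; P(data | r = 7) = (2/9)(2/9) = 0.049383.
Weighting by the prior gives 3/17 · 0.79012 = 0.13943, 4/17 · 0.60494 = 0.14234, 3/17 · 0.44444 = 0.078431, 4/17 · 0.19753 = 0.046478, 2/17 · 0.11111 = 0.013072, 1/17 · 0.049383 = 0.0029049; summing to 0.42266.
Hence P(r = 5 | data) = (0.046478) / (0.42266) = 0.10997.

0.110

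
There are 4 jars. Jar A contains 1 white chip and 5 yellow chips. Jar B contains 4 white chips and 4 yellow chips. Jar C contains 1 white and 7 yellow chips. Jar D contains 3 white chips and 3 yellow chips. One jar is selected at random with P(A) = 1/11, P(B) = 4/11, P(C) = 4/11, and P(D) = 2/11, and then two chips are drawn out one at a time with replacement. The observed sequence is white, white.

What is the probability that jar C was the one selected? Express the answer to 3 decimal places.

0.039

The likelihood of the observed sequence under each hypothesis: P(data | jar A) = (1/6)(1/6) = 0.027778; P(data | jar B) = (4/8)(4/8) = 0.25; P(data | jar C) = (1/8)(1/8) = 0.015625; P(data | jar D) = (3/6)(3/6) = 0.25.
Weighting by the prior gives 1/11 · 0.027778 = 0.0025253, 4/11 · 0.25 = 0.090909, 4/11 · 0.015625 = 0.0056818, 2/11 · 0.25 = 0.045455; summing to 0.14457.
Hence P(jar C | data) = (0.0056818) / (0.14457) = 0.039301.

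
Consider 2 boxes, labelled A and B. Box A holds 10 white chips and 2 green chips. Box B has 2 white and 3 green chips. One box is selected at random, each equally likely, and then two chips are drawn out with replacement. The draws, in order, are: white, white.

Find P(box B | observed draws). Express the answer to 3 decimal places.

For each hypothesis, P(data | H) works out to: P(data | box A) = (10/12)(10/12) = 0.69444; P(data | box B) = (2/5)(2/5) = 0.16.
The prior-weighted likelihoods are 1/2 · 0.69444 = 0.34722, 1/2 · 0.16 = 0.08; with total 0.42722.
By Bayes' rule, P(box B | data) = (0.08) / (0.42722) = 0.18726.

0.187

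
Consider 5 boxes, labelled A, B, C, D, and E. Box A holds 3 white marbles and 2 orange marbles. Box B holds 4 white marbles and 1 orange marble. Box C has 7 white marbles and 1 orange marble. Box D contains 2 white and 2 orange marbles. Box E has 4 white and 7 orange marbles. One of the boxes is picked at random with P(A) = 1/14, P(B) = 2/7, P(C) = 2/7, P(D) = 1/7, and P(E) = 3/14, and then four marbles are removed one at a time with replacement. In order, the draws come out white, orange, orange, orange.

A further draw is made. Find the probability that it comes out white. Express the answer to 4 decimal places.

0.4492

For each hypothesis, P(data | H) works out to: P(data | box A) = (3/5)(2/5)(2/5)(2/5) = 0.0384; P(data | box B) = (4/5)(1/5)(1/5)(1/5) = 0.0064; P(data | box C) = (7/8)(1/8)(1/8)(1/8) = 0.001709; P(data | box D) = (2/4)(2/4)(2/4)(2/4) = 0.0625; P(data | box E) = (4/11)(7/11)(7/11)(7/11) = 0.093709.
Weighting by the prior gives 1/14 · 0.0384 = 0.0027429, 2/7 · 0.0064 = 0.0018286, 2/7 · 0.001709 = 0.00048828, 1/7 · 0.0625 = 0.0089286, 3/14 · 0.093709 = 0.020081; these sum to 0.034069.
The posterior is then P(box A | data) = 0.080509, P(box B | data) = 0.053673, P(box C | data) = 0.014332, P(box D | data) = 0.26207, P(box E | data) = 0.58941.
Averaging over the posterior, P(white next | data) = (3/5)(0.080509) + (4/5)(0.053673) + (7/8)(0.014332) + (1/2)(0.26207) + (4/11)(0.58941) = 0.44915.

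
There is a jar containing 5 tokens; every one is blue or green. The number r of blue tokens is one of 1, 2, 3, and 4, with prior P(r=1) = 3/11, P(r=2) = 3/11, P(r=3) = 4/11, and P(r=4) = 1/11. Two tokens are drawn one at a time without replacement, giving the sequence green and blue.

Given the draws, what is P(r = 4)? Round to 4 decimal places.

0.0690

Compute the likelihood of the observed sequence for each case: P(data | r = 1) = (4/5)(1/4) = 1/5; P(data | r = 2) = (3/5)(2/4) = 3/10; P(data | r = 3) = (2/5)(3/4) = 3/10; P(data | r = 4) = (1/5)(4/4) = 1/5.
The prior-weighted likelihoods are 3/11 · 1/5 = 3/55, 3/11 · 3/10 = 9/110, 4/11 · 3/10 = 6/55, 1/11 · 1/5 = 1/55; summing to 29/110.
Therefore the posterior P(r = 4 | data) = (1/55) / (29/110) = 2/29.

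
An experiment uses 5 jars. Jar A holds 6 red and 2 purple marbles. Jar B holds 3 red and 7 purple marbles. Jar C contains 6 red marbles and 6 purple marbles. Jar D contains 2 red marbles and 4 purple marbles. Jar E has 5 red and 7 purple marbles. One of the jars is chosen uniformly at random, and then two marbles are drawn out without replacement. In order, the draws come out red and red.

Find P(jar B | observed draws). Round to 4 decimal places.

Compute the likelihood of the observed sequence for each case: P(data | jar A) = (6/8)(5/7) = 0.53571; P(data | jar B) = (3/10)(2/9) = 0.066667; P(data | jar C) = (6/12)(5/11) = 0.22727; P(data | jar D) = (2/6)(1/5) = 0.066667; P(data | jar E) = (5/12)(4/11) = 0.15152.
Weighting by the prior gives 1/5 · 0.53571 = 0.10714, 1/5 · 0.066667 = 0.013333, 1/5 · 0.22727 = 0.045455, 1/5 · 0.066667 = 0.013333, 1/5 · 0.15152 = 0.030303; these sum to 0.20957.
So P(jar B | data) = (0.013333) / (0.20957) = 0.063623.

0.0636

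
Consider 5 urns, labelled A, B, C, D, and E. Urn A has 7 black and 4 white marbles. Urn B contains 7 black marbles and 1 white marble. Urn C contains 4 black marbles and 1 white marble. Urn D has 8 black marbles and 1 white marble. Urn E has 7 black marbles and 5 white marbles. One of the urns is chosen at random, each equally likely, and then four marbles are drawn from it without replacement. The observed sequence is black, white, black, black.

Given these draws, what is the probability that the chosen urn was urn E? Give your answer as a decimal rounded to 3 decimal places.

For each hypothesis, P(data | H) works out to: P(data | urn A) = (7/11)(4/10)(6/9)(5/8) = 0.10606; P(data | urn B) = (7/8)(1/7)(6/6)(5/5) = 0.125; P(data | urn C) = (4/5)(1/4)(3/3)(2/2) = 0.2; P(data | urn D) = (8/9)(1/8)(7/7)(6/6) = 0.11111; P(data | urn E) = (7/12)(5/11)(6/10)(5/9) = 0.088384.
The prior-weighted likelihoods are 1/5 · 0.10606 = 0.021212, 1/5 · 0.125 = 0.025, 1/5 · 0.2 = 0.04, 1/5 · 0.11111 = 0.022222, 1/5 · 0.088384 = 0.017677; with total 0.12611.
Hence P(urn E | data) = (0.017677) / (0.12611) = 0.14017.

0.140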